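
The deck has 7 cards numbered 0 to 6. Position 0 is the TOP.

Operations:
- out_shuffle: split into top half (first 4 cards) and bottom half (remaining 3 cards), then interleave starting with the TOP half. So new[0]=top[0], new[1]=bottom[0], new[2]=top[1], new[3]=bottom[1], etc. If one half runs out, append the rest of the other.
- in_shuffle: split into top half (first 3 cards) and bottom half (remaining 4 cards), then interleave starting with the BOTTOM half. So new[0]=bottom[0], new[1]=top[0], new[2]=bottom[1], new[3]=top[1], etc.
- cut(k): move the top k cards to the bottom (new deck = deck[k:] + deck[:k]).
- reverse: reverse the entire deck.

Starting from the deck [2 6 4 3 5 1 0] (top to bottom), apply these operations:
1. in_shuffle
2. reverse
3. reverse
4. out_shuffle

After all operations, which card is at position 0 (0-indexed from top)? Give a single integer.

After op 1 (in_shuffle): [3 2 5 6 1 4 0]
After op 2 (reverse): [0 4 1 6 5 2 3]
After op 3 (reverse): [3 2 5 6 1 4 0]
After op 4 (out_shuffle): [3 1 2 4 5 0 6]
Position 0: card 3.

Answer: 3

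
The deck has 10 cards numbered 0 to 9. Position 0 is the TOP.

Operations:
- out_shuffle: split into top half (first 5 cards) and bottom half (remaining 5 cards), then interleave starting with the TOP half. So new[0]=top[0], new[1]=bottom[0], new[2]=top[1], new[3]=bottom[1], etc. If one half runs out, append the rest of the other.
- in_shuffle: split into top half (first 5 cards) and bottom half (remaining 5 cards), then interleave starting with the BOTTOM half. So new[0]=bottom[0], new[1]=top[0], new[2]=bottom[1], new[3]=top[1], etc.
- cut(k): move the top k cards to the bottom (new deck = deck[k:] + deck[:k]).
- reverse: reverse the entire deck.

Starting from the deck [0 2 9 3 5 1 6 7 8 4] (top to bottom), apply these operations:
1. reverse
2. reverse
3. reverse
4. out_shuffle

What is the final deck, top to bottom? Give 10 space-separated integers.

Answer: 4 5 8 3 7 9 6 2 1 0

Derivation:
After op 1 (reverse): [4 8 7 6 1 5 3 9 2 0]
After op 2 (reverse): [0 2 9 3 5 1 6 7 8 4]
After op 3 (reverse): [4 8 7 6 1 5 3 9 2 0]
After op 4 (out_shuffle): [4 5 8 3 7 9 6 2 1 0]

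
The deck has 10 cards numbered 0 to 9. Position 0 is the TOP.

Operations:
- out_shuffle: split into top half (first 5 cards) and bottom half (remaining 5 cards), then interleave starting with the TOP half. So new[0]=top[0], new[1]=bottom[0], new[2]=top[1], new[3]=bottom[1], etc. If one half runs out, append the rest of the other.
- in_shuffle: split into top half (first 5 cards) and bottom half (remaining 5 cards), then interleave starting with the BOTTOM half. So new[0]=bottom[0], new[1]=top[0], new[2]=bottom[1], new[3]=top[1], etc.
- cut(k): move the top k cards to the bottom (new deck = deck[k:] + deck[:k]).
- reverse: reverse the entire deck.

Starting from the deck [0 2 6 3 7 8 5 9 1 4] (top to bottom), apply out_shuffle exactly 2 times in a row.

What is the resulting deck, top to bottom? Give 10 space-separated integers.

Answer: 0 9 8 3 2 1 5 7 6 4

Derivation:
After op 1 (out_shuffle): [0 8 2 5 6 9 3 1 7 4]
After op 2 (out_shuffle): [0 9 8 3 2 1 5 7 6 4]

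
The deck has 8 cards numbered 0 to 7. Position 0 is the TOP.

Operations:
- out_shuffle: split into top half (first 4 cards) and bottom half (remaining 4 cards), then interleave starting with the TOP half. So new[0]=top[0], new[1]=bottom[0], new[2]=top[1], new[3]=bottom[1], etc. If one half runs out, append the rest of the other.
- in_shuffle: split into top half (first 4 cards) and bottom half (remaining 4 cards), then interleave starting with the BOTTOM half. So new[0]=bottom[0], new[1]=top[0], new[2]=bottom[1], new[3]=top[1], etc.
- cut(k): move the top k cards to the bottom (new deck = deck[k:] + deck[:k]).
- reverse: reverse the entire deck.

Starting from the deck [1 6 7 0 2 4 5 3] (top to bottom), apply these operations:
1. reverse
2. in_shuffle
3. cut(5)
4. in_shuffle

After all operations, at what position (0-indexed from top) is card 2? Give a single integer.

Answer: 5

Derivation:
After op 1 (reverse): [3 5 4 2 0 7 6 1]
After op 2 (in_shuffle): [0 3 7 5 6 4 1 2]
After op 3 (cut(5)): [4 1 2 0 3 7 5 6]
After op 4 (in_shuffle): [3 4 7 1 5 2 6 0]
Card 2 is at position 5.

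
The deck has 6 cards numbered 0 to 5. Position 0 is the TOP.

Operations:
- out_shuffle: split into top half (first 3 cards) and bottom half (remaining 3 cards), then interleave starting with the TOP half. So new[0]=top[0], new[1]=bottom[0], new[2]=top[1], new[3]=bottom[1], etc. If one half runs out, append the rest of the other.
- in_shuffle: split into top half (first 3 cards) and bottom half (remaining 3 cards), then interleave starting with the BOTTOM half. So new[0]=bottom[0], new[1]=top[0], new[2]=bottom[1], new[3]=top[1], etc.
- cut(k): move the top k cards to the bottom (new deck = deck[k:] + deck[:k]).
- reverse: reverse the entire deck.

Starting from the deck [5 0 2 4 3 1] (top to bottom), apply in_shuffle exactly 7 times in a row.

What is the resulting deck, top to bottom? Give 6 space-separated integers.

After op 1 (in_shuffle): [4 5 3 0 1 2]
After op 2 (in_shuffle): [0 4 1 5 2 3]
After op 3 (in_shuffle): [5 0 2 4 3 1]
After op 4 (in_shuffle): [4 5 3 0 1 2]
After op 5 (in_shuffle): [0 4 1 5 2 3]
After op 6 (in_shuffle): [5 0 2 4 3 1]
After op 7 (in_shuffle): [4 5 3 0 1 2]

Answer: 4 5 3 0 1 2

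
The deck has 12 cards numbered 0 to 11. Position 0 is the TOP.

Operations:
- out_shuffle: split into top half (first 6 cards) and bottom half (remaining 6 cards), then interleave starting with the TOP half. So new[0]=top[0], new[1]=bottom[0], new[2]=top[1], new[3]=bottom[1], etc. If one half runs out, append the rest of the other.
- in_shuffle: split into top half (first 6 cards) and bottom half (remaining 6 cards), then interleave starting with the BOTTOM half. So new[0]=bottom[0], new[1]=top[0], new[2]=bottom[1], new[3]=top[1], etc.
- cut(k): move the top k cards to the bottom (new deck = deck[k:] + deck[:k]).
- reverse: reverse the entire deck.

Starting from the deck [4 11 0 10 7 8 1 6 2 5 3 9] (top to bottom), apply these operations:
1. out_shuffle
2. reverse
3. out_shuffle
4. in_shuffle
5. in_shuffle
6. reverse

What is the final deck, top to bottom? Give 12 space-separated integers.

After op 1 (out_shuffle): [4 1 11 6 0 2 10 5 7 3 8 9]
After op 2 (reverse): [9 8 3 7 5 10 2 0 6 11 1 4]
After op 3 (out_shuffle): [9 2 8 0 3 6 7 11 5 1 10 4]
After op 4 (in_shuffle): [7 9 11 2 5 8 1 0 10 3 4 6]
After op 5 (in_shuffle): [1 7 0 9 10 11 3 2 4 5 6 8]
After op 6 (reverse): [8 6 5 4 2 3 11 10 9 0 7 1]

Answer: 8 6 5 4 2 3 11 10 9 0 7 1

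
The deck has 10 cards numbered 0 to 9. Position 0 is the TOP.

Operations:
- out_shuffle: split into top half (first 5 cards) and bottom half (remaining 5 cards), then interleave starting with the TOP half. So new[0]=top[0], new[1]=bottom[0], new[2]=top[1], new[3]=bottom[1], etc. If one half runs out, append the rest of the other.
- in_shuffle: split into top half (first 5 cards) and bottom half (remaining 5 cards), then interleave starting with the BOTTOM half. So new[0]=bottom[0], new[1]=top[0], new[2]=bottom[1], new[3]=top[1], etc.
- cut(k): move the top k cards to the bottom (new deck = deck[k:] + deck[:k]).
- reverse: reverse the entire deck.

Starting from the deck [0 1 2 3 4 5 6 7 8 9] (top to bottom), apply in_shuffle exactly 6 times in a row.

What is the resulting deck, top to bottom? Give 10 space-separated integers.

After op 1 (in_shuffle): [5 0 6 1 7 2 8 3 9 4]
After op 2 (in_shuffle): [2 5 8 0 3 6 9 1 4 7]
After op 3 (in_shuffle): [6 2 9 5 1 8 4 0 7 3]
After op 4 (in_shuffle): [8 6 4 2 0 9 7 5 3 1]
After op 5 (in_shuffle): [9 8 7 6 5 4 3 2 1 0]
After op 6 (in_shuffle): [4 9 3 8 2 7 1 6 0 5]

Answer: 4 9 3 8 2 7 1 6 0 5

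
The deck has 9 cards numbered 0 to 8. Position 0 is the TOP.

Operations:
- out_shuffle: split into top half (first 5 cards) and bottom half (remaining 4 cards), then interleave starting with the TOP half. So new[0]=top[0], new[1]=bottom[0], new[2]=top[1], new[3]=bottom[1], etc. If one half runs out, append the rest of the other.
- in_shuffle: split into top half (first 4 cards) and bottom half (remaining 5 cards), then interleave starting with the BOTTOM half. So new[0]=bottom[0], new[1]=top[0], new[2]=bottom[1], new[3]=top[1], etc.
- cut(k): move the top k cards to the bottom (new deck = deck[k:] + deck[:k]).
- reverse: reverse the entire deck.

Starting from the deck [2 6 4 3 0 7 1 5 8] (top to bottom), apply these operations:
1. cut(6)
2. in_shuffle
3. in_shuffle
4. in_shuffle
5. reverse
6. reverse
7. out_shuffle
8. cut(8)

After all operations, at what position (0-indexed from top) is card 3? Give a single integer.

After op 1 (cut(6)): [1 5 8 2 6 4 3 0 7]
After op 2 (in_shuffle): [6 1 4 5 3 8 0 2 7]
After op 3 (in_shuffle): [3 6 8 1 0 4 2 5 7]
After op 4 (in_shuffle): [0 3 4 6 2 8 5 1 7]
After op 5 (reverse): [7 1 5 8 2 6 4 3 0]
After op 6 (reverse): [0 3 4 6 2 8 5 1 7]
After op 7 (out_shuffle): [0 8 3 5 4 1 6 7 2]
After op 8 (cut(8)): [2 0 8 3 5 4 1 6 7]
Card 3 is at position 3.

Answer: 3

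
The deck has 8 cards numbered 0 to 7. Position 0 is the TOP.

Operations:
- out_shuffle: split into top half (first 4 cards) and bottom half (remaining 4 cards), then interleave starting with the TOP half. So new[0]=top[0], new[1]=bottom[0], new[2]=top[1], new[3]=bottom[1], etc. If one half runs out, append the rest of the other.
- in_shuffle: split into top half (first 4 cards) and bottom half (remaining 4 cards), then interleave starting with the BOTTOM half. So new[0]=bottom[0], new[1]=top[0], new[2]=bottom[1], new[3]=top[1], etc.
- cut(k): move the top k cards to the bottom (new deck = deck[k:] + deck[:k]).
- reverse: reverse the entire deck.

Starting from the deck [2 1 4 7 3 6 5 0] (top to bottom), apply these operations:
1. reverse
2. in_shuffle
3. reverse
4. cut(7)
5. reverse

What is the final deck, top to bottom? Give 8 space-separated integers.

After op 1 (reverse): [0 5 6 3 7 4 1 2]
After op 2 (in_shuffle): [7 0 4 5 1 6 2 3]
After op 3 (reverse): [3 2 6 1 5 4 0 7]
After op 4 (cut(7)): [7 3 2 6 1 5 4 0]
After op 5 (reverse): [0 4 5 1 6 2 3 7]

Answer: 0 4 5 1 6 2 3 7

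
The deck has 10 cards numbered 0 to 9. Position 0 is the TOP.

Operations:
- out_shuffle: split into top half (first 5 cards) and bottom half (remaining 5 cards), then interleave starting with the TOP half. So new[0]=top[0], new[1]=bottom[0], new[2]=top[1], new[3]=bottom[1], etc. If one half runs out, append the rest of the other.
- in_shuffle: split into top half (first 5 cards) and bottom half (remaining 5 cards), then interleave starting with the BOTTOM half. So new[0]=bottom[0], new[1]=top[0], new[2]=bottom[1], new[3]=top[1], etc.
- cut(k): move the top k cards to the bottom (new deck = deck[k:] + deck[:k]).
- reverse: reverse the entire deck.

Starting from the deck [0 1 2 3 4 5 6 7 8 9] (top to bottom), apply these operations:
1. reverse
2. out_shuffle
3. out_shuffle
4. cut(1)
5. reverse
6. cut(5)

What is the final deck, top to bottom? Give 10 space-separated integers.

Answer: 1 8 6 4 2 9 0 7 5 3

Derivation:
After op 1 (reverse): [9 8 7 6 5 4 3 2 1 0]
After op 2 (out_shuffle): [9 4 8 3 7 2 6 1 5 0]
After op 3 (out_shuffle): [9 2 4 6 8 1 3 5 7 0]
After op 4 (cut(1)): [2 4 6 8 1 3 5 7 0 9]
After op 5 (reverse): [9 0 7 5 3 1 8 6 4 2]
After op 6 (cut(5)): [1 8 6 4 2 9 0 7 5 3]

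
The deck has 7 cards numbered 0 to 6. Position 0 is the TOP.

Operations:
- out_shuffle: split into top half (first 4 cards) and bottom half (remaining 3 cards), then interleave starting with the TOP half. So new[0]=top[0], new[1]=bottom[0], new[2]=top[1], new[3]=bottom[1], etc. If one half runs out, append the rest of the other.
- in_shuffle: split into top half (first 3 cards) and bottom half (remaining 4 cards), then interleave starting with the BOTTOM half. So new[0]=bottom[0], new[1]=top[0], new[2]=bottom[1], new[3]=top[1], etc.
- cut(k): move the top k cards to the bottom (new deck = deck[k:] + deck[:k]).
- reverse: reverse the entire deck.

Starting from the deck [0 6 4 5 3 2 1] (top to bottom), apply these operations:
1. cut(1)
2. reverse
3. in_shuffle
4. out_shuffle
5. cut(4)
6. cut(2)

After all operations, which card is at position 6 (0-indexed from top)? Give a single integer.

After op 1 (cut(1)): [6 4 5 3 2 1 0]
After op 2 (reverse): [0 1 2 3 5 4 6]
After op 3 (in_shuffle): [3 0 5 1 4 2 6]
After op 4 (out_shuffle): [3 4 0 2 5 6 1]
After op 5 (cut(4)): [5 6 1 3 4 0 2]
After op 6 (cut(2)): [1 3 4 0 2 5 6]
Position 6: card 6.

Answer: 6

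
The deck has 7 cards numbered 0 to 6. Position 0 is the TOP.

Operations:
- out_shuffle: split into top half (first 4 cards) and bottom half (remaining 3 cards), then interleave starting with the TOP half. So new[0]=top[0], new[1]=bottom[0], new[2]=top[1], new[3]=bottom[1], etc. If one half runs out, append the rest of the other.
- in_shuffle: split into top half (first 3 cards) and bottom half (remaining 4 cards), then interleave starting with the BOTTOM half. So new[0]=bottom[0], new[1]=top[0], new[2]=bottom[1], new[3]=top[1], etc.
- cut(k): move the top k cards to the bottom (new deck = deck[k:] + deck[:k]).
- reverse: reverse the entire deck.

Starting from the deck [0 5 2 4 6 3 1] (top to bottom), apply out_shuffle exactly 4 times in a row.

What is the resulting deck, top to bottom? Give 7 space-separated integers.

Answer: 0 6 5 3 2 1 4

Derivation:
After op 1 (out_shuffle): [0 6 5 3 2 1 4]
After op 2 (out_shuffle): [0 2 6 1 5 4 3]
After op 3 (out_shuffle): [0 5 2 4 6 3 1]
After op 4 (out_shuffle): [0 6 5 3 2 1 4]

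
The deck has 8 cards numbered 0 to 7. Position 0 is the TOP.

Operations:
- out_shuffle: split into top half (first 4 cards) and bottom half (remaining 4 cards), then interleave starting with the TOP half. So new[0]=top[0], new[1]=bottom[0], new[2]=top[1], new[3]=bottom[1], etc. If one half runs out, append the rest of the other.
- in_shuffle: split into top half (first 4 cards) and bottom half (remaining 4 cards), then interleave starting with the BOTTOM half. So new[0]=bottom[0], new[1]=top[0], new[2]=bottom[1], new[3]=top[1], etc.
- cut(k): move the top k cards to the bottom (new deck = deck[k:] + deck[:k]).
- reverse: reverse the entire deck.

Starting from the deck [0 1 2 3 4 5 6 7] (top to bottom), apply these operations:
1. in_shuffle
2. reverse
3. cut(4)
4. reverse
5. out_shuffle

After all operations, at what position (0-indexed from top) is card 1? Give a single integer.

After op 1 (in_shuffle): [4 0 5 1 6 2 7 3]
After op 2 (reverse): [3 7 2 6 1 5 0 4]
After op 3 (cut(4)): [1 5 0 4 3 7 2 6]
After op 4 (reverse): [6 2 7 3 4 0 5 1]
After op 5 (out_shuffle): [6 4 2 0 7 5 3 1]
Card 1 is at position 7.

Answer: 7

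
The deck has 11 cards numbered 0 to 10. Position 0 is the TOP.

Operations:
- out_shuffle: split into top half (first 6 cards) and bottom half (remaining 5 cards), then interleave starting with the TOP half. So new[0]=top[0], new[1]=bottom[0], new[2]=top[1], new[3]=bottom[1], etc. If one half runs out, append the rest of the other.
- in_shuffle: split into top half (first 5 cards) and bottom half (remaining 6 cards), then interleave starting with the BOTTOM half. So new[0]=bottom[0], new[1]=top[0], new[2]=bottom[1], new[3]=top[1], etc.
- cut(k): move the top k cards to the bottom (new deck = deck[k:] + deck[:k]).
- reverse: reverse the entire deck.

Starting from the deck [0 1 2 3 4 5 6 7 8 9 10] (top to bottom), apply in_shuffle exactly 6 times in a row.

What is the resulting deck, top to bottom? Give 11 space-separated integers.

Answer: 4 9 3 8 2 7 1 6 0 5 10

Derivation:
After op 1 (in_shuffle): [5 0 6 1 7 2 8 3 9 4 10]
After op 2 (in_shuffle): [2 5 8 0 3 6 9 1 4 7 10]
After op 3 (in_shuffle): [6 2 9 5 1 8 4 0 7 3 10]
After op 4 (in_shuffle): [8 6 4 2 0 9 7 5 3 1 10]
After op 5 (in_shuffle): [9 8 7 6 5 4 3 2 1 0 10]
After op 6 (in_shuffle): [4 9 3 8 2 7 1 6 0 5 10]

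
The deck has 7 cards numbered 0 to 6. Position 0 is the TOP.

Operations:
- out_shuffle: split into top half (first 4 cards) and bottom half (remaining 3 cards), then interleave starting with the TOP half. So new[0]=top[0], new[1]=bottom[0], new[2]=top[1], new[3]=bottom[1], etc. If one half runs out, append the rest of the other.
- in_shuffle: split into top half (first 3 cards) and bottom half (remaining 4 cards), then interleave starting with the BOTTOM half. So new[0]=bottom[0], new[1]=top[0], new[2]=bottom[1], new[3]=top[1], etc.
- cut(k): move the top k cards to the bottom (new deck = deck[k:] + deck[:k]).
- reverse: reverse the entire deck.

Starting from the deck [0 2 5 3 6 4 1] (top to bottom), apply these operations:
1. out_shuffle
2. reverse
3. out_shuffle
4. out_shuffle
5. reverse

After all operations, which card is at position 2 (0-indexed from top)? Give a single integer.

After op 1 (out_shuffle): [0 6 2 4 5 1 3]
After op 2 (reverse): [3 1 5 4 2 6 0]
After op 3 (out_shuffle): [3 2 1 6 5 0 4]
After op 4 (out_shuffle): [3 5 2 0 1 4 6]
After op 5 (reverse): [6 4 1 0 2 5 3]
Position 2: card 1.

Answer: 1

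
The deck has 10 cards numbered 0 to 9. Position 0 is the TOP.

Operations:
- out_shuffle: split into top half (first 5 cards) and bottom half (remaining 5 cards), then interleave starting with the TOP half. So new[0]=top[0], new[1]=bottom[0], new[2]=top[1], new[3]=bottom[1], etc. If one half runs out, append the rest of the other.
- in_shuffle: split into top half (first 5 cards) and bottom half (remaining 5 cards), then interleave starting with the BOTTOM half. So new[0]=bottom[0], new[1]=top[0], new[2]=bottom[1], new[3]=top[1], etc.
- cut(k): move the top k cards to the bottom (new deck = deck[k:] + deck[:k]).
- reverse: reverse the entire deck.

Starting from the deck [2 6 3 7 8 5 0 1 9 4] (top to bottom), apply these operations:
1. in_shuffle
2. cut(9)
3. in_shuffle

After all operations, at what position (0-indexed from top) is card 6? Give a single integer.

After op 1 (in_shuffle): [5 2 0 6 1 3 9 7 4 8]
After op 2 (cut(9)): [8 5 2 0 6 1 3 9 7 4]
After op 3 (in_shuffle): [1 8 3 5 9 2 7 0 4 6]
Card 6 is at position 9.

Answer: 9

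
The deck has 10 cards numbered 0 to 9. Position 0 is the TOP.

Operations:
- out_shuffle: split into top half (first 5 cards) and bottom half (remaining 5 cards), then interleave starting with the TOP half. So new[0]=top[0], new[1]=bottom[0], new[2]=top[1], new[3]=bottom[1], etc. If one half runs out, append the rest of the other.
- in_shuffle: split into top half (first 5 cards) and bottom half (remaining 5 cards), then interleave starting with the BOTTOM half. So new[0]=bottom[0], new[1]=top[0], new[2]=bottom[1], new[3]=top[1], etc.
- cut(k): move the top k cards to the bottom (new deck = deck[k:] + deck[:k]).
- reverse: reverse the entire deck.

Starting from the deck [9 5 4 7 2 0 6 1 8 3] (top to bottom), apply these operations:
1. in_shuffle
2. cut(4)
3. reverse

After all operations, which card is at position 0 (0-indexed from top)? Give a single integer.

After op 1 (in_shuffle): [0 9 6 5 1 4 8 7 3 2]
After op 2 (cut(4)): [1 4 8 7 3 2 0 9 6 5]
After op 3 (reverse): [5 6 9 0 2 3 7 8 4 1]
Position 0: card 5.

Answer: 5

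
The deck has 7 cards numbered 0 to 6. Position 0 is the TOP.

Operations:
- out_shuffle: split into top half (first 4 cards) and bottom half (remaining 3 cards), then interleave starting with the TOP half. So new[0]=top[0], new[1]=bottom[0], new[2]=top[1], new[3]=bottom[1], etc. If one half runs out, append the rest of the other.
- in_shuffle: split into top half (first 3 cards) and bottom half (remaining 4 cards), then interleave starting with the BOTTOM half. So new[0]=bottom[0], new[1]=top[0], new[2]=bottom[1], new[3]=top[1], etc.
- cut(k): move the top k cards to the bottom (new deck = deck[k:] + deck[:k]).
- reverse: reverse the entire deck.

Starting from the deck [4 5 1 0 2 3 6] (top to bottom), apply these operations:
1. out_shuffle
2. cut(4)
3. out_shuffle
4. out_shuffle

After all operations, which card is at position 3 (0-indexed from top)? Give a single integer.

Answer: 3

Derivation:
After op 1 (out_shuffle): [4 2 5 3 1 6 0]
After op 2 (cut(4)): [1 6 0 4 2 5 3]
After op 3 (out_shuffle): [1 2 6 5 0 3 4]
After op 4 (out_shuffle): [1 0 2 3 6 4 5]
Position 3: card 3.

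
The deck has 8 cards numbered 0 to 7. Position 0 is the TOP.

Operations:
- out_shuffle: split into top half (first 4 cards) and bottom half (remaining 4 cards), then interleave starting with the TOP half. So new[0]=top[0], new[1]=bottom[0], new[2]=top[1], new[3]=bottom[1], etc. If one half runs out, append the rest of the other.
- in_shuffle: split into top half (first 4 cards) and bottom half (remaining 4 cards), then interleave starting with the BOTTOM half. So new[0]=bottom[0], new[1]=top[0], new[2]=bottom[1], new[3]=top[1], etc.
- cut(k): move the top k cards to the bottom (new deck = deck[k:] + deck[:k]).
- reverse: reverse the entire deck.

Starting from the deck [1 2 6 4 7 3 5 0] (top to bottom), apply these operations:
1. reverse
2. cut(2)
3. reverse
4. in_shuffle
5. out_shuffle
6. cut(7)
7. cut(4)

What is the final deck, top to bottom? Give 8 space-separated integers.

Answer: 1 4 3 0 2 6 7 5

Derivation:
After op 1 (reverse): [0 5 3 7 4 6 2 1]
After op 2 (cut(2)): [3 7 4 6 2 1 0 5]
After op 3 (reverse): [5 0 1 2 6 4 7 3]
After op 4 (in_shuffle): [6 5 4 0 7 1 3 2]
After op 5 (out_shuffle): [6 7 5 1 4 3 0 2]
After op 6 (cut(7)): [2 6 7 5 1 4 3 0]
After op 7 (cut(4)): [1 4 3 0 2 6 7 5]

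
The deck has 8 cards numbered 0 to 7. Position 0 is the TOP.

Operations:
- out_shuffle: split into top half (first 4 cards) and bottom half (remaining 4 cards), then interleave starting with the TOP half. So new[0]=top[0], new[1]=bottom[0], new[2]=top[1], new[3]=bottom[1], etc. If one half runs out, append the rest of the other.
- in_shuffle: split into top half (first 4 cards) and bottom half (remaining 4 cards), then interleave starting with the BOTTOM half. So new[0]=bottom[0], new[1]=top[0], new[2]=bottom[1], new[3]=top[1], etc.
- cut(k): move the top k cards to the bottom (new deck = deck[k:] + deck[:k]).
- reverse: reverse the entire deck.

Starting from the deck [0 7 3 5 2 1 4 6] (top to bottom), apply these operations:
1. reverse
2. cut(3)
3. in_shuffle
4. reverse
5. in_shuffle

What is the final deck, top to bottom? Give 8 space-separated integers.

Answer: 5 7 6 1 2 3 0 4

Derivation:
After op 1 (reverse): [6 4 1 2 5 3 7 0]
After op 2 (cut(3)): [2 5 3 7 0 6 4 1]
After op 3 (in_shuffle): [0 2 6 5 4 3 1 7]
After op 4 (reverse): [7 1 3 4 5 6 2 0]
After op 5 (in_shuffle): [5 7 6 1 2 3 0 4]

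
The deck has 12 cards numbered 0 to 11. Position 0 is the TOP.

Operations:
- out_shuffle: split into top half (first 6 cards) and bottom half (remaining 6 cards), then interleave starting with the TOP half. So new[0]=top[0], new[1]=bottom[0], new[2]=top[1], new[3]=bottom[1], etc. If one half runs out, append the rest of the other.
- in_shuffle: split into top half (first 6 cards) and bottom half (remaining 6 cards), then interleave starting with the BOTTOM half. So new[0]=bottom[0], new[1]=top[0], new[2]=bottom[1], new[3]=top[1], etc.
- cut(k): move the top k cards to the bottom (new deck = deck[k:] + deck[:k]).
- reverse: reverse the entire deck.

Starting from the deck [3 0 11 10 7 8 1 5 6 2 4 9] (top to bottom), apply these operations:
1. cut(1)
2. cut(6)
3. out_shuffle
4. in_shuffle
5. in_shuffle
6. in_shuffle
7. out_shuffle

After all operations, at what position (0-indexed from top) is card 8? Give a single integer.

After op 1 (cut(1)): [0 11 10 7 8 1 5 6 2 4 9 3]
After op 2 (cut(6)): [5 6 2 4 9 3 0 11 10 7 8 1]
After op 3 (out_shuffle): [5 0 6 11 2 10 4 7 9 8 3 1]
After op 4 (in_shuffle): [4 5 7 0 9 6 8 11 3 2 1 10]
After op 5 (in_shuffle): [8 4 11 5 3 7 2 0 1 9 10 6]
After op 6 (in_shuffle): [2 8 0 4 1 11 9 5 10 3 6 7]
After op 7 (out_shuffle): [2 9 8 5 0 10 4 3 1 6 11 7]
Card 8 is at position 2.

Answer: 2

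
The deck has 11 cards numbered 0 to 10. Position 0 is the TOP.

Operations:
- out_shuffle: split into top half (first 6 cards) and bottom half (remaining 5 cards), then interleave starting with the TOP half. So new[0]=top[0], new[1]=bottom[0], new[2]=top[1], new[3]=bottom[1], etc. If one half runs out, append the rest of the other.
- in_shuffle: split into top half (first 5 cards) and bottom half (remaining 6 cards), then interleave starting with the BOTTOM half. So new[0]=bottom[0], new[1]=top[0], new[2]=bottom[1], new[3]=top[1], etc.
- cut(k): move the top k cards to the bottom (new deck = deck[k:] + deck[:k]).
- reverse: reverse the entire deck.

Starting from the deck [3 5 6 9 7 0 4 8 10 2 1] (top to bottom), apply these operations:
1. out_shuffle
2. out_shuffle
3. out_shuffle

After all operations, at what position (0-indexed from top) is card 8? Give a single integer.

After op 1 (out_shuffle): [3 4 5 8 6 10 9 2 7 1 0]
After op 2 (out_shuffle): [3 9 4 2 5 7 8 1 6 0 10]
After op 3 (out_shuffle): [3 8 9 1 4 6 2 0 5 10 7]
Card 8 is at position 1.

Answer: 1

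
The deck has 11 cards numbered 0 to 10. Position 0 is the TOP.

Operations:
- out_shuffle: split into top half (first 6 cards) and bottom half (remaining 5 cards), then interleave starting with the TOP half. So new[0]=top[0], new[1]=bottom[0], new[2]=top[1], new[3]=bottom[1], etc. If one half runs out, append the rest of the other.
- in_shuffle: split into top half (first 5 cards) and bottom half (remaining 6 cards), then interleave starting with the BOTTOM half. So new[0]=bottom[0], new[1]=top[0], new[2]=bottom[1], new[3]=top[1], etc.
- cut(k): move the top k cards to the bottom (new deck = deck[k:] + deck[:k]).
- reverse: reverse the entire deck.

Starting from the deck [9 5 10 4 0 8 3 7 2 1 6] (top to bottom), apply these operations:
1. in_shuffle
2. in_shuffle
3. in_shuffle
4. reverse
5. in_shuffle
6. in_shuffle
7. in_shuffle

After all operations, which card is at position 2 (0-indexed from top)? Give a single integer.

Answer: 10

Derivation:
After op 1 (in_shuffle): [8 9 3 5 7 10 2 4 1 0 6]
After op 2 (in_shuffle): [10 8 2 9 4 3 1 5 0 7 6]
After op 3 (in_shuffle): [3 10 1 8 5 2 0 9 7 4 6]
After op 4 (reverse): [6 4 7 9 0 2 5 8 1 10 3]
After op 5 (in_shuffle): [2 6 5 4 8 7 1 9 10 0 3]
After op 6 (in_shuffle): [7 2 1 6 9 5 10 4 0 8 3]
After op 7 (in_shuffle): [5 7 10 2 4 1 0 6 8 9 3]
Position 2: card 10.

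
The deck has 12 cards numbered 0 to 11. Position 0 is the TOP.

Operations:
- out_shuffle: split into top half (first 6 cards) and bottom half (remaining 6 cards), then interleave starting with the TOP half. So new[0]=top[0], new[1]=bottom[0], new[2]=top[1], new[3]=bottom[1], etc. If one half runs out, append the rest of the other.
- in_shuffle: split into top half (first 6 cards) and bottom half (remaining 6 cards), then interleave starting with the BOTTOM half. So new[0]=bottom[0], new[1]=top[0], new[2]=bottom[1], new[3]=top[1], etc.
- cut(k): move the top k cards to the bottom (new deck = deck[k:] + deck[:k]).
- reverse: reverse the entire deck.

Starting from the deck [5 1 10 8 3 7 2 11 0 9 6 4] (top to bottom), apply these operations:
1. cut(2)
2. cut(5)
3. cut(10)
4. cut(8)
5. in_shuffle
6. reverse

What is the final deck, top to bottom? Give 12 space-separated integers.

Answer: 2 5 7 4 3 6 8 9 10 0 1 11

Derivation:
After op 1 (cut(2)): [10 8 3 7 2 11 0 9 6 4 5 1]
After op 2 (cut(5)): [11 0 9 6 4 5 1 10 8 3 7 2]
After op 3 (cut(10)): [7 2 11 0 9 6 4 5 1 10 8 3]
After op 4 (cut(8)): [1 10 8 3 7 2 11 0 9 6 4 5]
After op 5 (in_shuffle): [11 1 0 10 9 8 6 3 4 7 5 2]
After op 6 (reverse): [2 5 7 4 3 6 8 9 10 0 1 11]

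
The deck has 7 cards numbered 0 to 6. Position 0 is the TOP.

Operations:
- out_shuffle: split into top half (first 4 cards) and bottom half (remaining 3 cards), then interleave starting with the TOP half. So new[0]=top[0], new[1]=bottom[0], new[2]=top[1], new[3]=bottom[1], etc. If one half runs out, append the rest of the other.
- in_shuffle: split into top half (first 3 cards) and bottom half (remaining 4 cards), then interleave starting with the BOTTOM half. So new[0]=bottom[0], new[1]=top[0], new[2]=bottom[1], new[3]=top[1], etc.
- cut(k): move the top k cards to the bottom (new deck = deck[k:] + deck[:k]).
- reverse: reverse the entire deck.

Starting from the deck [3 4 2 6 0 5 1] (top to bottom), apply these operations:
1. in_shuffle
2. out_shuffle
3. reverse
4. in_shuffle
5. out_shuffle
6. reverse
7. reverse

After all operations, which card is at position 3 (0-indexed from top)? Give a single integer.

Answer: 0

Derivation:
After op 1 (in_shuffle): [6 3 0 4 5 2 1]
After op 2 (out_shuffle): [6 5 3 2 0 1 4]
After op 3 (reverse): [4 1 0 2 3 5 6]
After op 4 (in_shuffle): [2 4 3 1 5 0 6]
After op 5 (out_shuffle): [2 5 4 0 3 6 1]
After op 6 (reverse): [1 6 3 0 4 5 2]
After op 7 (reverse): [2 5 4 0 3 6 1]
Position 3: card 0.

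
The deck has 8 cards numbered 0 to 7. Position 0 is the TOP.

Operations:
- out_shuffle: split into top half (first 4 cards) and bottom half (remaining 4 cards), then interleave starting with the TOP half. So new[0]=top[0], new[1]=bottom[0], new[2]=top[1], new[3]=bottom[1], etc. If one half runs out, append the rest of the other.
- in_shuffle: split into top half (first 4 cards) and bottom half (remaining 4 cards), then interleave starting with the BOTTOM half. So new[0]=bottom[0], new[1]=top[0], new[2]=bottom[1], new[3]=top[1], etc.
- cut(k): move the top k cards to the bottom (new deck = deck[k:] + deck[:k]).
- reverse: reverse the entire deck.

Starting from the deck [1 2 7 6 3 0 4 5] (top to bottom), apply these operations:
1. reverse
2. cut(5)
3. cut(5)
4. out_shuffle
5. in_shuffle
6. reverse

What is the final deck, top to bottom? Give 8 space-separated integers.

After op 1 (reverse): [5 4 0 3 6 7 2 1]
After op 2 (cut(5)): [7 2 1 5 4 0 3 6]
After op 3 (cut(5)): [0 3 6 7 2 1 5 4]
After op 4 (out_shuffle): [0 2 3 1 6 5 7 4]
After op 5 (in_shuffle): [6 0 5 2 7 3 4 1]
After op 6 (reverse): [1 4 3 7 2 5 0 6]

Answer: 1 4 3 7 2 5 0 6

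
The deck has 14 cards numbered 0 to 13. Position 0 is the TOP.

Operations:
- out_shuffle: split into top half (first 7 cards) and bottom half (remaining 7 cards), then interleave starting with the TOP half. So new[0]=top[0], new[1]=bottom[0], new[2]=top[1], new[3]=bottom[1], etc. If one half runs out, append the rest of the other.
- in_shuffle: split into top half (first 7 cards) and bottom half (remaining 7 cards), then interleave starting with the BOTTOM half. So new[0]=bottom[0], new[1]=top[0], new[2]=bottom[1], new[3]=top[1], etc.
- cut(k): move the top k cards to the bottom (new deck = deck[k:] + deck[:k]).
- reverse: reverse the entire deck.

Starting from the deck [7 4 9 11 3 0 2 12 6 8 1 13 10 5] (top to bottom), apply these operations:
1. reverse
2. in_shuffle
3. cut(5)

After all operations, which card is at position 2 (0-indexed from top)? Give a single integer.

After op 1 (reverse): [5 10 13 1 8 6 12 2 0 3 11 9 4 7]
After op 2 (in_shuffle): [2 5 0 10 3 13 11 1 9 8 4 6 7 12]
After op 3 (cut(5)): [13 11 1 9 8 4 6 7 12 2 5 0 10 3]
Position 2: card 1.

Answer: 1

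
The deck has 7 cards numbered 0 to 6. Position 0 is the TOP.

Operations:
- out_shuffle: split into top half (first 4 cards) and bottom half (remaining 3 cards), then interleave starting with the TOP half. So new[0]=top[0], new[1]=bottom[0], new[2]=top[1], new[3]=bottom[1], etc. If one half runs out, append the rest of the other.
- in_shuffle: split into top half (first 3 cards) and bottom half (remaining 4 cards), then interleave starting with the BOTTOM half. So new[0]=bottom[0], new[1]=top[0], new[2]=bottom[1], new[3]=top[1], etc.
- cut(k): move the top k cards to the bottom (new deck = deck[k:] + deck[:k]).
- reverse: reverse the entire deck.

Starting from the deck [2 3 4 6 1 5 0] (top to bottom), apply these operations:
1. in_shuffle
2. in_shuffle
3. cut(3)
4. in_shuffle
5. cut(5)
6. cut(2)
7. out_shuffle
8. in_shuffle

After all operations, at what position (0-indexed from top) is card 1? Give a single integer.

After op 1 (in_shuffle): [6 2 1 3 5 4 0]
After op 2 (in_shuffle): [3 6 5 2 4 1 0]
After op 3 (cut(3)): [2 4 1 0 3 6 5]
After op 4 (in_shuffle): [0 2 3 4 6 1 5]
After op 5 (cut(5)): [1 5 0 2 3 4 6]
After op 6 (cut(2)): [0 2 3 4 6 1 5]
After op 7 (out_shuffle): [0 6 2 1 3 5 4]
After op 8 (in_shuffle): [1 0 3 6 5 2 4]
Card 1 is at position 0.

Answer: 0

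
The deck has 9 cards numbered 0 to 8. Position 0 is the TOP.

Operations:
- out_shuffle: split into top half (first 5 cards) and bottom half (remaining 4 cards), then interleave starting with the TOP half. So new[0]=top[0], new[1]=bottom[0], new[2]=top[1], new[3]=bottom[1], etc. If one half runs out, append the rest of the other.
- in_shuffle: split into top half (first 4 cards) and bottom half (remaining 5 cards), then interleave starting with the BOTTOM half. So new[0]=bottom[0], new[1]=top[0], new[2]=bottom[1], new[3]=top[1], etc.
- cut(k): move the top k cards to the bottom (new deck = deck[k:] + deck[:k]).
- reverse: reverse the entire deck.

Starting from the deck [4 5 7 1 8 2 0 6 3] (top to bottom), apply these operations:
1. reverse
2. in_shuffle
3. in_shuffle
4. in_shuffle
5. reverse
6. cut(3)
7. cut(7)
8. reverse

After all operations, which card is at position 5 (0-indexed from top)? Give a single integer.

After op 1 (reverse): [3 6 0 2 8 1 7 5 4]
After op 2 (in_shuffle): [8 3 1 6 7 0 5 2 4]
After op 3 (in_shuffle): [7 8 0 3 5 1 2 6 4]
After op 4 (in_shuffle): [5 7 1 8 2 0 6 3 4]
After op 5 (reverse): [4 3 6 0 2 8 1 7 5]
After op 6 (cut(3)): [0 2 8 1 7 5 4 3 6]
After op 7 (cut(7)): [3 6 0 2 8 1 7 5 4]
After op 8 (reverse): [4 5 7 1 8 2 0 6 3]
Position 5: card 2.

Answer: 2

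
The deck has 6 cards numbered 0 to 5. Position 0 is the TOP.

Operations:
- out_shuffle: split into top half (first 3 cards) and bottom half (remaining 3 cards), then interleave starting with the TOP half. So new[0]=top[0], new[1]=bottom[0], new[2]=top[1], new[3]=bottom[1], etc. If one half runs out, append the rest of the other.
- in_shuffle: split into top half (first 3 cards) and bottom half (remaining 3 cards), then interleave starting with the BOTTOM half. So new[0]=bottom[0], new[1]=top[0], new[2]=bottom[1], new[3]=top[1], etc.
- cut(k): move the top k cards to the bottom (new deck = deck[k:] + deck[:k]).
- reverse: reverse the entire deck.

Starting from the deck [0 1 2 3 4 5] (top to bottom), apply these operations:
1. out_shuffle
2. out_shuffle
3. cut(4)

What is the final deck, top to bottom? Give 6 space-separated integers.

After op 1 (out_shuffle): [0 3 1 4 2 5]
After op 2 (out_shuffle): [0 4 3 2 1 5]
After op 3 (cut(4)): [1 5 0 4 3 2]

Answer: 1 5 0 4 3 2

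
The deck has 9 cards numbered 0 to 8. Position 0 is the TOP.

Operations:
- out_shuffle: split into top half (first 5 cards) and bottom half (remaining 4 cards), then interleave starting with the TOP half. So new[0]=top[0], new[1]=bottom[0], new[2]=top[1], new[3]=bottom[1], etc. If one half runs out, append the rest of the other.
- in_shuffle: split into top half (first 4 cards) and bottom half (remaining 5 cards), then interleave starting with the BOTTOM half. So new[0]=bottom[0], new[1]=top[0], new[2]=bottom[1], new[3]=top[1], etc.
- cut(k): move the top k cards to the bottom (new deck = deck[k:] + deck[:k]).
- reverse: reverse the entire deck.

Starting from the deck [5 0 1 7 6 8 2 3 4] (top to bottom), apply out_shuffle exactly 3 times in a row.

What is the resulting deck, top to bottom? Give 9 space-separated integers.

Answer: 5 4 3 2 8 6 7 1 0

Derivation:
After op 1 (out_shuffle): [5 8 0 2 1 3 7 4 6]
After op 2 (out_shuffle): [5 3 8 7 0 4 2 6 1]
After op 3 (out_shuffle): [5 4 3 2 8 6 7 1 0]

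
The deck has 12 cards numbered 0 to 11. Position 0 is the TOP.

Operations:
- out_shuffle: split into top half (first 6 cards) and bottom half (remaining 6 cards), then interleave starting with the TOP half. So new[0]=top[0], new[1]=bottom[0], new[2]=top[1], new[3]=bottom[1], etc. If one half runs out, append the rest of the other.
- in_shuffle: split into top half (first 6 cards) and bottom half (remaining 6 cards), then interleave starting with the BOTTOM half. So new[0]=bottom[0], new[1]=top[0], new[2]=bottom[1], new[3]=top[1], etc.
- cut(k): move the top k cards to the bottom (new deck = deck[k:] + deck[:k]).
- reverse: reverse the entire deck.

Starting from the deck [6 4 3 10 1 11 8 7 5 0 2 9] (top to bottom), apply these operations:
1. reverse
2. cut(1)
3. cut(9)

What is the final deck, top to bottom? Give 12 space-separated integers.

Answer: 4 6 9 2 0 5 7 8 11 1 10 3

Derivation:
After op 1 (reverse): [9 2 0 5 7 8 11 1 10 3 4 6]
After op 2 (cut(1)): [2 0 5 7 8 11 1 10 3 4 6 9]
After op 3 (cut(9)): [4 6 9 2 0 5 7 8 11 1 10 3]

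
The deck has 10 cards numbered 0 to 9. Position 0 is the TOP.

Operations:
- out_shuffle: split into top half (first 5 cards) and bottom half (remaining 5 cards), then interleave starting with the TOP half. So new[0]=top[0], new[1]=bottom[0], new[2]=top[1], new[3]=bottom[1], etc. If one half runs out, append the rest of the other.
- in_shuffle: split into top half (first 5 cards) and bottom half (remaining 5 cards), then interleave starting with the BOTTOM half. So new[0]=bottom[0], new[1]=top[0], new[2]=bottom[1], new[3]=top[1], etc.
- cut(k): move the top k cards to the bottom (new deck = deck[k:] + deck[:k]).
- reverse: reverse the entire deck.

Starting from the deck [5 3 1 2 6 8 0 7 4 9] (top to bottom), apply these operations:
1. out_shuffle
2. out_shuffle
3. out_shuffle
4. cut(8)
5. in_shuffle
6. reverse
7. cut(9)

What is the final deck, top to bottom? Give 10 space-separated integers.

Answer: 0 7 1 4 2 5 6 9 8 3

Derivation:
After op 1 (out_shuffle): [5 8 3 0 1 7 2 4 6 9]
After op 2 (out_shuffle): [5 7 8 2 3 4 0 6 1 9]
After op 3 (out_shuffle): [5 4 7 0 8 6 2 1 3 9]
After op 4 (cut(8)): [3 9 5 4 7 0 8 6 2 1]
After op 5 (in_shuffle): [0 3 8 9 6 5 2 4 1 7]
After op 6 (reverse): [7 1 4 2 5 6 9 8 3 0]
After op 7 (cut(9)): [0 7 1 4 2 5 6 9 8 3]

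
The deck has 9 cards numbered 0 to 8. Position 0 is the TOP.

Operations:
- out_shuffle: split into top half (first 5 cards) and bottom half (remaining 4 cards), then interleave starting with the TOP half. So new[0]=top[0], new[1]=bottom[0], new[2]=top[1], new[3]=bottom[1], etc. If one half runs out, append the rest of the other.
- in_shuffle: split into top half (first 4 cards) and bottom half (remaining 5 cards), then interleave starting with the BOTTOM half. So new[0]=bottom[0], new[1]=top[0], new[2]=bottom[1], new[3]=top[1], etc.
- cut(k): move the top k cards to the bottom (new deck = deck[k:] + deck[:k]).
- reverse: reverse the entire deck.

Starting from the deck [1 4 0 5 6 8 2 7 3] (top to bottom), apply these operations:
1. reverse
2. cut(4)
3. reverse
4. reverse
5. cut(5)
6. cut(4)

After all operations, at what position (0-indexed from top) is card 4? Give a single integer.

Answer: 3

Derivation:
After op 1 (reverse): [3 7 2 8 6 5 0 4 1]
After op 2 (cut(4)): [6 5 0 4 1 3 7 2 8]
After op 3 (reverse): [8 2 7 3 1 4 0 5 6]
After op 4 (reverse): [6 5 0 4 1 3 7 2 8]
After op 5 (cut(5)): [3 7 2 8 6 5 0 4 1]
After op 6 (cut(4)): [6 5 0 4 1 3 7 2 8]
Card 4 is at position 3.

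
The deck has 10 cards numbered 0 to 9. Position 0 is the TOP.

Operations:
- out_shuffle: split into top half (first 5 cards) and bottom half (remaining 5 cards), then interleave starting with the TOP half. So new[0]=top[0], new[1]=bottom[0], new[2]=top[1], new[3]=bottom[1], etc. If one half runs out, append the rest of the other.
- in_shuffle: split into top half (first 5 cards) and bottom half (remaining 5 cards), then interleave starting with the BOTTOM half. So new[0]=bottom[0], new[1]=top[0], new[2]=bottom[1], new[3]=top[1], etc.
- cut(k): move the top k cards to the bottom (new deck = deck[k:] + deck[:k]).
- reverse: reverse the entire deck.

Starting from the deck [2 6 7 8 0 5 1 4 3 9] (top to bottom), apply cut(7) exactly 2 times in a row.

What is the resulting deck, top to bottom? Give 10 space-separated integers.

Answer: 0 5 1 4 3 9 2 6 7 8

Derivation:
After op 1 (cut(7)): [4 3 9 2 6 7 8 0 5 1]
After op 2 (cut(7)): [0 5 1 4 3 9 2 6 7 8]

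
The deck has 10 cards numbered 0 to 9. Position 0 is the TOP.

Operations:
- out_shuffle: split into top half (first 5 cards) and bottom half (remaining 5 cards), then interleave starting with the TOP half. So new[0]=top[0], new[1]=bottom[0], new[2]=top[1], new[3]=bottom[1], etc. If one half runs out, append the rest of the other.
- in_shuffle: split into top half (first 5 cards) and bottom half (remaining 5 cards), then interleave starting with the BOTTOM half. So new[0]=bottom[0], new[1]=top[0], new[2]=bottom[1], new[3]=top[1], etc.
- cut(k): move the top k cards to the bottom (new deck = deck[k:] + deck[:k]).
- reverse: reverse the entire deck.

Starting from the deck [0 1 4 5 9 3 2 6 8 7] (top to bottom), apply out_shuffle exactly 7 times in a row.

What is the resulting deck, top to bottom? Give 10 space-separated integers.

After op 1 (out_shuffle): [0 3 1 2 4 6 5 8 9 7]
After op 2 (out_shuffle): [0 6 3 5 1 8 2 9 4 7]
After op 3 (out_shuffle): [0 8 6 2 3 9 5 4 1 7]
After op 4 (out_shuffle): [0 9 8 5 6 4 2 1 3 7]
After op 5 (out_shuffle): [0 4 9 2 8 1 5 3 6 7]
After op 6 (out_shuffle): [0 1 4 5 9 3 2 6 8 7]
After op 7 (out_shuffle): [0 3 1 2 4 6 5 8 9 7]

Answer: 0 3 1 2 4 6 5 8 9 7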